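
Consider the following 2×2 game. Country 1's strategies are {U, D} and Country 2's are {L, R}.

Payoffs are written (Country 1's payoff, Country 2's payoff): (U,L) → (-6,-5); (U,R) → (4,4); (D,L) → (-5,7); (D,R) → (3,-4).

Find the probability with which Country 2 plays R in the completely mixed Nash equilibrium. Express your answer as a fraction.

1/2

Let q be the probability that Country 2 plays L. In a completely mixed equilibrium, Country 1 must be indifferent between U and D.
Country 1's expected payoff from U is −6q + 4(1−q); from D it is −5q + 3(1−q).
Setting these equal: −10q + 4 = −8q + 3, so q = 1/2.
Therefore Country 2 plays R with probability 1 − 1/2 = 1/2.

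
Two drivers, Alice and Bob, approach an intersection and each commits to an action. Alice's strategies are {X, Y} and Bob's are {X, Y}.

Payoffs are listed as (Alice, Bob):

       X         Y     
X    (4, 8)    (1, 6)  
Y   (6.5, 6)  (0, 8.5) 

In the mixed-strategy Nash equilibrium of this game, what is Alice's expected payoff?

First find q, the probability Bob plays X, from Alice's indifference between X and Y: 4q + (1−q) = 6.5q, giving q = 2/7.
Since Alice is indifferent in equilibrium, Alice's expected payoff equals the payoff from either row against (2/7, 5/7). Using X: 4(2/7) + (5/7) = 13/7.

13/7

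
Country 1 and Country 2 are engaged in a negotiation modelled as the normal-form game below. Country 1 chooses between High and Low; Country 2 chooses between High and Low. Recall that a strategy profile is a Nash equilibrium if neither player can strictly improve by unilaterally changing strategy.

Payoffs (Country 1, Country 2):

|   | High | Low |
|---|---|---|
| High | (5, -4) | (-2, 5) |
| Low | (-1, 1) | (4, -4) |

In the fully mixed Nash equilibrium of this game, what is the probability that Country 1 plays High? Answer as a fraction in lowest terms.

5/14

Let x be the probability that Country 1 plays High. In a completely mixed equilibrium, Country 2 must be indifferent between High and Low.
Country 2's expected payoff from High is −4x + (1−x); from Low it is 5x − 4(1−x).
Setting these equal: −5x + 1 = 9x − 4, so x = 5/14.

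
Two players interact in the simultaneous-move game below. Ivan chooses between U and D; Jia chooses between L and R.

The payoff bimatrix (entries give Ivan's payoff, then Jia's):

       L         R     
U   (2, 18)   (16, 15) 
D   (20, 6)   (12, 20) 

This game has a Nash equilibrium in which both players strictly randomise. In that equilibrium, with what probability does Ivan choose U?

Let x be the probability that Ivan plays U. In a completely mixed equilibrium, Jia must be indifferent between L and R.
Jia's expected payoff from L is 18x + 6(1−x); from R it is 15x + 20(1−x).
Setting these equal: 12x + 6 = −5x + 20, so x = 14/17.

14/17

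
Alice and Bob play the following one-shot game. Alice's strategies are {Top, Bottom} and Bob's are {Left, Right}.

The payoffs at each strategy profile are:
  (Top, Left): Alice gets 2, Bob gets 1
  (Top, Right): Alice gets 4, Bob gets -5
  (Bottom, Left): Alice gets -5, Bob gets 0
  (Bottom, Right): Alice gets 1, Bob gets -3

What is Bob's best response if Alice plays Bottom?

Left

Against Bottom, Bob earns 0 from Left and -3 from Right.
So Left is the best response.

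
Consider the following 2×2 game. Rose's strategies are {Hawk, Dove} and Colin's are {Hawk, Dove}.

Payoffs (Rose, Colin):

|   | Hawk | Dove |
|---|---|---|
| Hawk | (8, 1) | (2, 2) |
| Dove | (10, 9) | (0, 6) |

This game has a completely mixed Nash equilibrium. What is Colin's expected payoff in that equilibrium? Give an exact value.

First find p, the probability Rose plays Hawk, from Colin's indifference between Hawk and Dove: p + 9(1−p) = 2p + 6(1−p), giving p = 3/4.
Since Colin is indifferent in equilibrium, Colin's expected payoff equals the payoff from either column against (3/4, 1/4). Using Hawk: (3/4) + 9(1/4) = 3.

3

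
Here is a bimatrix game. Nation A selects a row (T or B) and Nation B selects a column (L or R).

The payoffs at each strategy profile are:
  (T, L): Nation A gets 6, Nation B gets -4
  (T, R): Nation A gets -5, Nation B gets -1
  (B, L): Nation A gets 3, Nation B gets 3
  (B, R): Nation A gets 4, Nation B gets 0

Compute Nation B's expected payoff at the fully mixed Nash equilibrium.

-1/2

First find x, the probability Nation A plays T, from Nation B's indifference between L and R: −4x + 3(1−x) = −x, giving x = 1/2.
Since Nation B is indifferent in equilibrium, Nation B's expected payoff equals the payoff from either column against (1/2, 1/2). Using L: −4(1/2) + 3(1/2) = -1/2.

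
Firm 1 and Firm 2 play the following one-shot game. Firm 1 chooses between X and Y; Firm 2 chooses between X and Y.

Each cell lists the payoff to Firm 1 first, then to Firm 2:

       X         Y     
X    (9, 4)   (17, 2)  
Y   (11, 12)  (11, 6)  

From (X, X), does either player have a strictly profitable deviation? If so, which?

Firm 1 at (X, X) earns 9; deviating to Y yields 11 — a strict improvement.
Firm 2 earns 4; deviating to Y yields 2 — not better.
Only Firm 1 has a strictly profitable deviation.

Firm 1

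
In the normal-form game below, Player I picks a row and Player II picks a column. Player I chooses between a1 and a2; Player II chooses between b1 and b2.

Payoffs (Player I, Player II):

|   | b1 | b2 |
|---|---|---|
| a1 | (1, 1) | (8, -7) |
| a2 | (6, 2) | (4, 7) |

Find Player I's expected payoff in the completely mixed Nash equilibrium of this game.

44/9

First find q, the probability Player II plays b1, from Player I's indifference between a1 and a2: q + 8(1−q) = 6q + 4(1−q), giving q = 4/9.
Since Player I is indifferent in equilibrium, Player I's expected payoff equals the payoff from either row against (4/9, 5/9). Using a1: (4/9) + 8(5/9) = 44/9.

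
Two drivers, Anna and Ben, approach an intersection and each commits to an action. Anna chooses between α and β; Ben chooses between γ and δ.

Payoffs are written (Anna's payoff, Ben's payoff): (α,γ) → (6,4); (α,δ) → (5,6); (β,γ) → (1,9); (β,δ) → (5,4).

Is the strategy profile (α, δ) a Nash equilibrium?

Yes

At (α, δ), Anna earns 5; switching to β would give 5, so Anna has no profitable deviation.
Ben earns 6; switching to γ would give 4, so Ben has no profitable deviation.
Neither player can gain by a unilateral deviation, so this profile is a Nash equilibrium.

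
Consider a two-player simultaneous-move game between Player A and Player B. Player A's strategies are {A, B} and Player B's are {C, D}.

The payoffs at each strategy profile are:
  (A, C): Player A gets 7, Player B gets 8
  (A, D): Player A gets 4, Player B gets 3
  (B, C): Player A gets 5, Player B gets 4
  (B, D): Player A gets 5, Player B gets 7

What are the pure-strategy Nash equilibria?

(A, C) and (B, D)

(A, C): Player A gets 7 ≥ 5 from B, and Player B gets 8 ≥ 3 from D — Nash equilibrium.
(A, D): Player A prefers B (5 > 4); Player B prefers C (8 > 3) — not an equilibrium.
(B, C): Player A prefers A (7 > 5); Player B prefers D (7 > 4) — not an equilibrium.
(B, D): Player A gets 5 ≥ 4 from A, and Player B gets 7 ≥ 4 from C — Nash equilibrium.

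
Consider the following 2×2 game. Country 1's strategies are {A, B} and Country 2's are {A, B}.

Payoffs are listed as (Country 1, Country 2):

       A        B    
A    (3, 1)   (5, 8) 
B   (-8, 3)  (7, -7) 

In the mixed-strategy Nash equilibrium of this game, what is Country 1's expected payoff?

61/13

First find q, the probability Country 2 plays A, from Country 1's indifference between A and B: 3q + 5(1−q) = −8q + 7(1−q), giving q = 2/13.
Since Country 1 is indifferent in equilibrium, Country 1's expected payoff equals the payoff from either row against (2/13, 11/13). Using A: 3(2/13) + 5(11/13) = 61/13.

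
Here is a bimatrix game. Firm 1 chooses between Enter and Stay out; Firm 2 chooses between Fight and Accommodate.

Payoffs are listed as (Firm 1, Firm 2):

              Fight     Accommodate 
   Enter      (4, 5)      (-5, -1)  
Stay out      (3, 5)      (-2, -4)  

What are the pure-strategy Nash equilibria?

(Enter, Fight): Firm 1 gets 4 ≥ 3 from Stay out, and Firm 2 gets 5 ≥ -1 from Accommodate — Nash equilibrium.
(Enter, Accommodate): Firm 1 prefers Stay out (-2 > -5); Firm 2 prefers Fight (5 > -1) — not an equilibrium.
(Stay out, Fight): Firm 1 prefers Enter (4 > 3) — not an equilibrium.
(Stay out, Accommodate): Firm 2 prefers Fight (5 > -4) — not an equilibrium.

(Enter, Fight)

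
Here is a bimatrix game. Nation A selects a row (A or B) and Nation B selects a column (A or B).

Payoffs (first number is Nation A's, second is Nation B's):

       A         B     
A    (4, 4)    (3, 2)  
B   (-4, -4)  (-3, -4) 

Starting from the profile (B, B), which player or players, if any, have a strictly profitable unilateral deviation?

Nation A

Nation A at (B, B) earns -3; deviating to A yields 3 — a strict improvement.
Nation B earns -4; deviating to A yields -4 — not better.
Only Nation A has a strictly profitable deviation.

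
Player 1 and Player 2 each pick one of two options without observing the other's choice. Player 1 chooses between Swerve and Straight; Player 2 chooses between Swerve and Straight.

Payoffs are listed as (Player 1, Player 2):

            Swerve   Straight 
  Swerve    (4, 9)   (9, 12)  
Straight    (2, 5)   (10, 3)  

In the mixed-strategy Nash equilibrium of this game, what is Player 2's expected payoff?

33/5

First find x, the probability Player 1 plays Swerve, from Player 2's indifference between Swerve and Straight: 9x + 5(1−x) = 12x + 3(1−x), giving x = 2/5.
Since Player 2 is indifferent in equilibrium, Player 2's expected payoff equals the payoff from either column against (2/5, 3/5). Using Swerve: 9(2/5) + 5(3/5) = 33/5.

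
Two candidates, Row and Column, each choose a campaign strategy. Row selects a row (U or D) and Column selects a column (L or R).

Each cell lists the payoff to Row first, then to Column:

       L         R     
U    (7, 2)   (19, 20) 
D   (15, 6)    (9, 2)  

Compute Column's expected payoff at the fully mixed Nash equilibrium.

58/11

First find p, the probability Row plays U, from Column's indifference between L and R: 2p + 6(1−p) = 20p + 2(1−p), giving p = 2/11.
Since Column is indifferent in equilibrium, Column's expected payoff equals the payoff from either column against (2/11, 9/11). Using L: 2(2/11) + 6(9/11) = 58/11.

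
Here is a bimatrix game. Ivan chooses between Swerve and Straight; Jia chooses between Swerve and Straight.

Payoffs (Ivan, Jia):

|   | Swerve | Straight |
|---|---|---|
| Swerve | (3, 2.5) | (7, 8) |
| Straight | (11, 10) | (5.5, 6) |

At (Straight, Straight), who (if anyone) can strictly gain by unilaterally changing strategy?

Ivan at (Straight, Straight) earns 5.5; deviating to Swerve yields 7 — a strict improvement.
Jia earns 6; deviating to Swerve yields 10 — a strict improvement.
Both Ivan and Jia have strictly profitable deviations.

Both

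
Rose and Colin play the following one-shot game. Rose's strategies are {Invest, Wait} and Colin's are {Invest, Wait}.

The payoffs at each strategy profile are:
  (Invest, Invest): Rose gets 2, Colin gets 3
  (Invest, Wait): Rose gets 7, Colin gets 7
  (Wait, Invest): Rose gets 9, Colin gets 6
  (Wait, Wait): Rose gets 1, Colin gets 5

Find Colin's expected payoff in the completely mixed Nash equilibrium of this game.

27/5

First find x, the probability Rose plays Invest, from Colin's indifference between Invest and Wait: 3x + 6(1−x) = 7x + 5(1−x), giving x = 1/5.
Since Colin is indifferent in equilibrium, Colin's expected payoff equals the payoff from either column against (1/5, 4/5). Using Invest: 3(1/5) + 6(4/5) = 27/5.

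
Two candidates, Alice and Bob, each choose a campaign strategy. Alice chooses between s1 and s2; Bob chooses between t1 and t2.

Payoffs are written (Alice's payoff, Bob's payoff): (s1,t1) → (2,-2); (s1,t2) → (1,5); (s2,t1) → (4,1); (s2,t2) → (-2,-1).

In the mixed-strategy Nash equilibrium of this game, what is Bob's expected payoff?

First find p, the probability Alice plays s1, from Bob's indifference between t1 and t2: −2p + (1−p) = 5p − (1−p), giving p = 2/9.
Since Bob is indifferent in equilibrium, Bob's expected payoff equals the payoff from either column against (2/9, 7/9). Using t1: −2(2/9) + (7/9) = 1/3.

1/3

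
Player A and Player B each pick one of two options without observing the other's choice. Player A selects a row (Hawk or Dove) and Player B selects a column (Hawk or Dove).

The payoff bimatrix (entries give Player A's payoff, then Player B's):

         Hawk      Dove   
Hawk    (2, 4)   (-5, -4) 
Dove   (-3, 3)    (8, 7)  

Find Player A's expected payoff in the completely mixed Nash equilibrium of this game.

1/18

First find y, the probability Player B plays Hawk, from Player A's indifference between Hawk and Dove: 2y − 5(1−y) = −3y + 8(1−y), giving y = 13/18.
Since Player A is indifferent in equilibrium, Player A's expected payoff equals the payoff from either row against (13/18, 5/18). Using Hawk: 2(13/18) − 5(5/18) = 1/18.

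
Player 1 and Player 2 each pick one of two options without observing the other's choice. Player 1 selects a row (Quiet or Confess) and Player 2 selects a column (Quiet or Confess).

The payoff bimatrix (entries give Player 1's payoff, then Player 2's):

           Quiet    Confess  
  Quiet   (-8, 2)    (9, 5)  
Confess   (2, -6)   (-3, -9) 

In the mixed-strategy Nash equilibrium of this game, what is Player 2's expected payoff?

First find x, the probability Player 1 plays Quiet, from Player 2's indifference between Quiet and Confess: 2x − 6(1−x) = 5x − 9(1−x), giving x = 1/2.
Since Player 2 is indifferent in equilibrium, Player 2's expected payoff equals the payoff from either column against (1/2, 1/2). Using Quiet: 2(1/2) − 6(1/2) = -2.

-2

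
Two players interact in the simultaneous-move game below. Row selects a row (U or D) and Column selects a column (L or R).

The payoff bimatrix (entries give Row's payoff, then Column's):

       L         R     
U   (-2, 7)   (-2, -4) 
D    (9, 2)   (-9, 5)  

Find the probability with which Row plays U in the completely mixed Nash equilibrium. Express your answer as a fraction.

3/14

Let p be the probability that Row plays U. In a completely mixed equilibrium, Column must be indifferent between L and R.
Column's expected payoff from L is 7p + 2(1−p); from R it is −4p + 5(1−p).
Setting these equal: 5p + 2 = −9p + 5, so p = 3/14.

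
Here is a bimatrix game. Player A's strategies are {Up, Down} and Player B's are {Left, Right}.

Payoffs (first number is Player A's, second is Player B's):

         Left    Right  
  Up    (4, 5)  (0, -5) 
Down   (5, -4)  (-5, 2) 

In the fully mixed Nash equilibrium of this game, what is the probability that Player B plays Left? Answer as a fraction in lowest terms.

Let q be the probability that Player B plays Left. In a completely mixed equilibrium, Player A must be indifferent between Up and Down.
Player A's expected payoff from Up is 4q; from Down it is 5q − 5(1−q).
Setting these equal: 4q = 10q − 5, so q = 5/6.

5/6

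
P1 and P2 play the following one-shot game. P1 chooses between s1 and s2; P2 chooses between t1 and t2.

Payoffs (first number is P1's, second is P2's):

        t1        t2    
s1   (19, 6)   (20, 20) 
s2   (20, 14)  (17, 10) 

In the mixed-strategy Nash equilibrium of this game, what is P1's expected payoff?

77/4

First find y, the probability P2 plays t1, from P1's indifference between s1 and s2: 19y + 20(1−y) = 20y + 17(1−y), giving y = 3/4.
Since P1 is indifferent in equilibrium, P1's expected payoff equals the payoff from either row against (3/4, 1/4). Using s1: 19(3/4) + 20(1/4) = 77/4.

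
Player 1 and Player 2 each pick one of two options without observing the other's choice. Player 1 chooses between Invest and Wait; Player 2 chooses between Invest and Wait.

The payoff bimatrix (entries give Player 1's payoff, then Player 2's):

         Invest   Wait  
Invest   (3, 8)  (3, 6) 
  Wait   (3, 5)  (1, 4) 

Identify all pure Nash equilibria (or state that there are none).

(Invest, Invest) and (Wait, Invest)

(Invest, Invest): Player 1 gets 3 ≥ 3 from Wait, and Player 2 gets 8 ≥ 6 from Wait — Nash equilibrium.
(Invest, Wait): Player 2 prefers Invest (8 > 6) — not an equilibrium.
(Wait, Invest): Player 1 gets 3 ≥ 3 from Invest, and Player 2 gets 5 ≥ 4 from Wait — Nash equilibrium.
(Wait, Wait): Player 1 prefers Invest (3 > 1); Player 2 prefers Invest (5 > 4) — not an equilibrium.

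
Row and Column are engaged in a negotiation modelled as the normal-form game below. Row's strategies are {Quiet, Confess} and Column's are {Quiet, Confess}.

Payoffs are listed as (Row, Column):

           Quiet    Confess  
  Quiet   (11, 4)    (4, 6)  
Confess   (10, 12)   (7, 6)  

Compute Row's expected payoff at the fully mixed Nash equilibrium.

37/4

First find q, the probability Column plays Quiet, from Row's indifference between Quiet and Confess: 11q + 4(1−q) = 10q + 7(1−q), giving q = 3/4.
Since Row is indifferent in equilibrium, Row's expected payoff equals the payoff from either row against (3/4, 1/4). Using Quiet: 11(3/4) + 4(1/4) = 37/4.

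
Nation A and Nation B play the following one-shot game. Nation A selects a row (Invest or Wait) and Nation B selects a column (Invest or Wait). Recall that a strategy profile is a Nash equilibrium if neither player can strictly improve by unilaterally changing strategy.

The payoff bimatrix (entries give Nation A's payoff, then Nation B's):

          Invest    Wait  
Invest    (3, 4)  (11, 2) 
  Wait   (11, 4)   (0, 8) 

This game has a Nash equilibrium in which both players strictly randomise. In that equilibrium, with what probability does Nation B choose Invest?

Let y be the probability that Nation B plays Invest. In a completely mixed equilibrium, Nation A must be indifferent between Invest and Wait.
Nation A's expected payoff from Invest is 3y + 11(1−y); from Wait it is 11y.
Setting these equal: −8y + 11 = 11y, so y = 11/19.

11/19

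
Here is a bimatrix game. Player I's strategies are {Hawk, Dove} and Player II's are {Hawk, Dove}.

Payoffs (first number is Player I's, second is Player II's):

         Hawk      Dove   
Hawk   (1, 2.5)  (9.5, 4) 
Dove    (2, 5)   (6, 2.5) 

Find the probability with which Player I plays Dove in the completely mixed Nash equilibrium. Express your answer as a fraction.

3/8

Let x be the probability that Player I plays Hawk. In a completely mixed equilibrium, Player II must be indifferent between Hawk and Dove.
Player II's expected payoff from Hawk is 2.5x + 5(1−x); from Dove it is 4x + 2.5(1−x).
Setting these equal: −2.5x + 5 = 1.5x + 2.5, so x = 5/8.
Therefore Player I plays Dove with probability 1 − 5/8 = 3/8.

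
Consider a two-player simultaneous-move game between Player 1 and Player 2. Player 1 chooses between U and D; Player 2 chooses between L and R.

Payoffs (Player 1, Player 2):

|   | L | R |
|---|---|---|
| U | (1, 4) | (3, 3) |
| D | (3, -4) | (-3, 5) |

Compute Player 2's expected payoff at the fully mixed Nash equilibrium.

16/5

First find x, the probability Player 1 plays U, from Player 2's indifference between L and R: 4x − 4(1−x) = 3x + 5(1−x), giving x = 9/10.
Since Player 2 is indifferent in equilibrium, Player 2's expected payoff equals the payoff from either column against (9/10, 1/10). Using L: 4(9/10) − 4(1/10) = 16/5.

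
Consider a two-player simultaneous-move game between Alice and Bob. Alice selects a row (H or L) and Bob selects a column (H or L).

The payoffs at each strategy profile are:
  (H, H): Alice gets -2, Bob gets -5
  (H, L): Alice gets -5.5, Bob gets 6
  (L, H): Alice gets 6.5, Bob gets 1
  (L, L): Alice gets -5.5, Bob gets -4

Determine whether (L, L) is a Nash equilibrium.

No

At (L, L), Alice earns -5.5; switching to H would give -5.5, so Alice has no profitable deviation.
Bob earns -4; switching to H would give 1, so Bob would deviate.
Since at least one player can profitably deviate, this is not a Nash equilibrium.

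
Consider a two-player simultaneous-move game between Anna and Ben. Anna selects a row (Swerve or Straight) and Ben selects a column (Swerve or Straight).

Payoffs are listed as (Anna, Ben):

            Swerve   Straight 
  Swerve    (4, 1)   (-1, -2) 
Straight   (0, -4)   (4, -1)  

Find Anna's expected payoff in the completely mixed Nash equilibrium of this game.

First find q, the probability Ben plays Swerve, from Anna's indifference between Swerve and Straight: 4q − (1−q) = 4(1−q), giving q = 5/9.
Since Anna is indifferent in equilibrium, Anna's expected payoff equals the payoff from either row against (5/9, 4/9). Using Swerve: 4(5/9) − (4/9) = 16/9.

16/9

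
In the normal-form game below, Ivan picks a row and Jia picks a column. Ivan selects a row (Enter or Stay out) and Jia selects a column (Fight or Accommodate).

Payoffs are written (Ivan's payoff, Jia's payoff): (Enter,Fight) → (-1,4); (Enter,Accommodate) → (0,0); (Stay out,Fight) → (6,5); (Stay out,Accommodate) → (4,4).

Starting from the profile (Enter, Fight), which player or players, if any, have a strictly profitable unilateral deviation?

Ivan

Ivan at (Enter, Fight) earns -1; deviating to Stay out yields 6 — a strict improvement.
Jia earns 4; deviating to Accommodate yields 0 — not better.
Only Ivan has a strictly profitable deviation.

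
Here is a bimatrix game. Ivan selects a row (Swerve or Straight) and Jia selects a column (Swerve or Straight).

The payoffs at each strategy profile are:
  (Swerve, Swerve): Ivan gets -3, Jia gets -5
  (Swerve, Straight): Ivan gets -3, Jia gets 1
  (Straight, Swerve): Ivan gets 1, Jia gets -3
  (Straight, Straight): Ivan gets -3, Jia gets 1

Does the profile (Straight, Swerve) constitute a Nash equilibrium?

At (Straight, Swerve), Ivan earns 1; switching to Swerve would give -3, so Ivan has no profitable deviation.
Jia earns -3; switching to Straight would give 1, so Jia would deviate.
Since at least one player can profitably deviate, this is not a Nash equilibrium.

No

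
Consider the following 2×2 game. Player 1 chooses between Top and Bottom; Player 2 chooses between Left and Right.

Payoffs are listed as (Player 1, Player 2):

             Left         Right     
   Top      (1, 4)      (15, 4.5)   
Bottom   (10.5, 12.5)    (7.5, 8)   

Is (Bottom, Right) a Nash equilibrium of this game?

No

At (Bottom, Right), Player 1 earns 7.5; switching to Top would give 15, so Player 1 would deviate.
Player 2 earns 8; switching to Left would give 12.5, so Player 2 would deviate.
Since at least one player can profitably deviate, this is not a Nash equilibrium.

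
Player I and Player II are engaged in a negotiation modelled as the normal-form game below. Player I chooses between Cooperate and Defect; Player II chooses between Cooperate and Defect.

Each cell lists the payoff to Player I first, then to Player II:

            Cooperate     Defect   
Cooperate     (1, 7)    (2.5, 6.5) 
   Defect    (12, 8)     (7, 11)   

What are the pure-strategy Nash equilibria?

(Defect, Defect)

(Cooperate, Cooperate): Player I prefers Defect (12 > 1) — not an equilibrium.
(Cooperate, Defect): Player I prefers Defect (7 > 2.5); Player II prefers Cooperate (7 > 6.5) — not an equilibrium.
(Defect, Cooperate): Player II prefers Defect (11 > 8) — not an equilibrium.
(Defect, Defect): Player I gets 7 ≥ 2.5 from Cooperate, and Player II gets 11 ≥ 8 from Cooperate — Nash equilibrium.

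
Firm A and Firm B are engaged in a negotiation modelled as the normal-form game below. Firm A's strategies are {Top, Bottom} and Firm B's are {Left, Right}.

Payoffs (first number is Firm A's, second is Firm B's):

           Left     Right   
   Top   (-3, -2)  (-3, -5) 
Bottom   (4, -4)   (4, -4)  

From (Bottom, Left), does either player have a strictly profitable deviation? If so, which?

Firm A at (Bottom, Left) earns 4; deviating to Top yields -3 — not better.
Firm B earns -4; deviating to Right yields -4 — not better.
Neither player can strictly improve; the profile is a Nash equilibrium.

Neither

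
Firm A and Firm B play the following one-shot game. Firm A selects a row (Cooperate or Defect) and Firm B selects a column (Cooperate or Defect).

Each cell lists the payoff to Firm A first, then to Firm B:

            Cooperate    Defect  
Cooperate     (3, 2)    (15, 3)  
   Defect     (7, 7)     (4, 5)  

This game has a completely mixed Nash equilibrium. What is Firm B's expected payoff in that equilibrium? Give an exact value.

First find x, the probability Firm A plays Cooperate, from Firm B's indifference between Cooperate and Defect: 2x + 7(1−x) = 3x + 5(1−x), giving x = 2/3.
Since Firm B is indifferent in equilibrium, Firm B's expected payoff equals the payoff from either column against (2/3, 1/3). Using Cooperate: 2(2/3) + 7(1/3) = 11/3.

11/3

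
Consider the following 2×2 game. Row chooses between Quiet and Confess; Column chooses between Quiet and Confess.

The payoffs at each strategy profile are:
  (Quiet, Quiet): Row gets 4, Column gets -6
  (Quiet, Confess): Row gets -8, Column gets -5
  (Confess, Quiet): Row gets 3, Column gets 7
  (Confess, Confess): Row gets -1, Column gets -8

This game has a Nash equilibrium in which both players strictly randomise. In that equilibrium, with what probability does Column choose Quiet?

Let q be the probability that Column plays Quiet. In a completely mixed equilibrium, Row must be indifferent between Quiet and Confess.
Row's expected payoff from Quiet is 4q − 8(1−q); from Confess it is 3q − (1−q).
Setting these equal: 12q − 8 = 4q − 1, so q = 7/8.

7/8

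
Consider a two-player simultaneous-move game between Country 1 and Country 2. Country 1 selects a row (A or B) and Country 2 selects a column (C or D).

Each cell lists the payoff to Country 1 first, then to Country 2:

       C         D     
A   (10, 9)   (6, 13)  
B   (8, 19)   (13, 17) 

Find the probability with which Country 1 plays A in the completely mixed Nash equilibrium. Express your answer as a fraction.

Let x be the probability that Country 1 plays A. In a completely mixed equilibrium, Country 2 must be indifferent between C and D.
Country 2's expected payoff from C is 9x + 19(1−x); from D it is 13x + 17(1−x).
Setting these equal: −10x + 19 = −4x + 17, so x = 1/3.

1/3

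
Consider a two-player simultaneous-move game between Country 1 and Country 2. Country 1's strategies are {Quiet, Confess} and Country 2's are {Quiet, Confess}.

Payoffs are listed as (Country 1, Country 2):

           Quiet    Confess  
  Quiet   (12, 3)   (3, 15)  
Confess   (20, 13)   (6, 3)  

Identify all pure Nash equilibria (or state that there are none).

(Quiet, Quiet): Country 1 prefers Confess (20 > 12); Country 2 prefers Confess (15 > 3) — not an equilibrium.
(Quiet, Confess): Country 1 prefers Confess (6 > 3) — not an equilibrium.
(Confess, Quiet): Country 1 gets 20 ≥ 12 from Quiet, and Country 2 gets 13 ≥ 3 from Confess — Nash equilibrium.
(Confess, Confess): Country 2 prefers Quiet (13 > 3) — not an equilibrium.

(Confess, Quiet)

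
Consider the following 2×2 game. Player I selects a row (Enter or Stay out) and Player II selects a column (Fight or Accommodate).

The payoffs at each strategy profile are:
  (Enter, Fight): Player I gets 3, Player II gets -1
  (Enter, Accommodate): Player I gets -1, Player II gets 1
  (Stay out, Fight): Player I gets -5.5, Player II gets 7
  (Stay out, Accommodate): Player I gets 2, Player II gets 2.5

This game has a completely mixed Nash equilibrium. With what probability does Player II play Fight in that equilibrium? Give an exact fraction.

6/23

Let c be the probability that Player II plays Fight. In a completely mixed equilibrium, Player I must be indifferent between Enter and Stay out.
Player I's expected payoff from Enter is 3c − (1−c); from Stay out it is −5.5c + 2(1−c).
Setting these equal: 4c − 1 = −7.5c + 2, so c = 6/23.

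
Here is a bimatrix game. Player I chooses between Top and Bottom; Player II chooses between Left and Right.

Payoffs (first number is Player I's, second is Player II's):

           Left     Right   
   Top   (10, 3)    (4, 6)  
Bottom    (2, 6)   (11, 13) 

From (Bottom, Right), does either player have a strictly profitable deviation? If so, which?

Player I at (Bottom, Right) earns 11; deviating to Top yields 4 — not better.
Player II earns 13; deviating to Left yields 6 — not better.
Neither player can strictly improve; the profile is a Nash equilibrium.

Neither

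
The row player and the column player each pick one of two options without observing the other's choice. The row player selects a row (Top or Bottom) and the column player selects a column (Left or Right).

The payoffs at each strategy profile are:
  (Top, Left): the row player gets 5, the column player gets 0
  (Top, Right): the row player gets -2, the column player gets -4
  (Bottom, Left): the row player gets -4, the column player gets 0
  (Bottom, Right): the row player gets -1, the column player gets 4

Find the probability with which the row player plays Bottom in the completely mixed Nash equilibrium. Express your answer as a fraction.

1/2

Let p be the probability that the row player plays Top. In a completely mixed equilibrium, the column player must be indifferent between Left and Right.
The column player's expected payoff from Left is 0; from Right it is −4p + 4(1−p).
Setting these equal: 0 = −8p + 4, so p = 1/2.
Therefore the row player plays Bottom with probability 1 − 1/2 = 1/2.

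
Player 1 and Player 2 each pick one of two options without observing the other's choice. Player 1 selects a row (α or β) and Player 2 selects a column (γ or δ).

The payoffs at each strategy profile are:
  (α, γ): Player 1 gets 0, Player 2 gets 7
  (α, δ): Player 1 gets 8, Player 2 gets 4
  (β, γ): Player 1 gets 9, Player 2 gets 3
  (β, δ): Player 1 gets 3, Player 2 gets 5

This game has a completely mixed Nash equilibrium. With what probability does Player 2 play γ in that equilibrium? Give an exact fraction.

5/14

Let q be the probability that Player 2 plays γ. In a completely mixed equilibrium, Player 1 must be indifferent between α and β.
Player 1's expected payoff from α is 8(1−q); from β it is 9q + 3(1−q).
Setting these equal: −8q + 8 = 6q + 3, so q = 5/14.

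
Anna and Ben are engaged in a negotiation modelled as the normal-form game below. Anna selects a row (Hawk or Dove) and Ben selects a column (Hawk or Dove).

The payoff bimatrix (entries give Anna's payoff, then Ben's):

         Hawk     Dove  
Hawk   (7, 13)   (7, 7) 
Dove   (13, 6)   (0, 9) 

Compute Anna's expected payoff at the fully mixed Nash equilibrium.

7

First find y, the probability Ben plays Hawk, from Anna's indifference between Hawk and Dove: 7y + 7(1−y) = 13y, giving y = 7/13.
Since Anna is indifferent in equilibrium, Anna's expected payoff equals the payoff from either row against (7/13, 6/13). Using Hawk: 7(7/13) + 7(6/13) = 7.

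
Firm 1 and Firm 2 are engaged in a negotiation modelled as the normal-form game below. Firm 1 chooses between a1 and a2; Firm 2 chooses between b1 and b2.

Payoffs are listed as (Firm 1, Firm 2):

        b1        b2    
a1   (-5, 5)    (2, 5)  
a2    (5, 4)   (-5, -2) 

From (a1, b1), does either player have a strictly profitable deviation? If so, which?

Firm 1

Firm 1 at (a1, b1) earns -5; deviating to a2 yields 5 — a strict improvement.
Firm 2 earns 5; deviating to b2 yields 5 — not better.
Only Firm 1 has a strictly profitable deviation.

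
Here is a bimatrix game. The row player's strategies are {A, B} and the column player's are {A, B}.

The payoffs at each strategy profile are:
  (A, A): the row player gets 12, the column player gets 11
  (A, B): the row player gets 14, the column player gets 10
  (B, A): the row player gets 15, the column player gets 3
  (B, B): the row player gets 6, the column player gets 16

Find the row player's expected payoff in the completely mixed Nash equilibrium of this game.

138/11

First find y, the probability the column player plays A, from the row player's indifference between A and B: 12y + 14(1−y) = 15y + 6(1−y), giving y = 8/11.
Since the row player is indifferent in equilibrium, the row player's expected payoff equals the payoff from either row against (8/11, 3/11). Using A: 12(8/11) + 14(3/11) = 138/11.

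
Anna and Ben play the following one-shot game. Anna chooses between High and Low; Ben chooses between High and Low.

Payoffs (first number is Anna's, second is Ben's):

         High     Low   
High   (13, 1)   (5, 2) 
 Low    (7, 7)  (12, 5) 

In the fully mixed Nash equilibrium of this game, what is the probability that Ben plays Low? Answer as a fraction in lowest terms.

Let y be the probability that Ben plays High. In a completely mixed equilibrium, Anna must be indifferent between High and Low.
Anna's expected payoff from High is 13y + 5(1−y); from Low it is 7y + 12(1−y).
Setting these equal: 8y + 5 = −5y + 12, so y = 7/13.
Therefore Ben plays Low with probability 1 − 7/13 = 6/13.

6/13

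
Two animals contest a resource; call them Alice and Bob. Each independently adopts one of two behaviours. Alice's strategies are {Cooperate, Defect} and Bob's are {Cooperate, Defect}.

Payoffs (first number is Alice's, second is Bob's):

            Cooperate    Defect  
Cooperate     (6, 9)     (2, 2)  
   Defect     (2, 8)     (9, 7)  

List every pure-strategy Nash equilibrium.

(Cooperate, Cooperate): Alice gets 6 ≥ 2 from Defect, and Bob gets 9 ≥ 2 from Defect — Nash equilibrium.
(Cooperate, Defect): Alice prefers Defect (9 > 2); Bob prefers Cooperate (9 > 2) — not an equilibrium.
(Defect, Cooperate): Alice prefers Cooperate (6 > 2) — not an equilibrium.
(Defect, Defect): Bob prefers Cooperate (8 > 7) — not an equilibrium.

(Cooperate, Cooperate)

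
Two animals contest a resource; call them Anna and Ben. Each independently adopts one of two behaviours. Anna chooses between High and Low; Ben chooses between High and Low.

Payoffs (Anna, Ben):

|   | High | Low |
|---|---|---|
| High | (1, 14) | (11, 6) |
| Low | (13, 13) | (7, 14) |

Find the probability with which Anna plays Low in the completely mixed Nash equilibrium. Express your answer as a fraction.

8/9

Let p be the probability that Anna plays High. In a completely mixed equilibrium, Ben must be indifferent between High and Low.
Ben's expected payoff from High is 14p + 13(1−p); from Low it is 6p + 14(1−p).
Setting these equal: p + 13 = −8p + 14, so p = 1/9.
Therefore Anna plays Low with probability 1 − 1/9 = 8/9.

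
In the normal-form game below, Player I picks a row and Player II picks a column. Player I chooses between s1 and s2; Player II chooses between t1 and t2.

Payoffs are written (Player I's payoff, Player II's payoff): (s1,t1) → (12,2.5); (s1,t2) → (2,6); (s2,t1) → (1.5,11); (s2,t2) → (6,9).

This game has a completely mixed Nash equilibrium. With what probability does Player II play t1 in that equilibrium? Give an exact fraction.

8/29

Let y be the probability that Player II plays t1. In a completely mixed equilibrium, Player I must be indifferent between s1 and s2.
Player I's expected payoff from s1 is 12y + 2(1−y); from s2 it is 1.5y + 6(1−y).
Setting these equal: 10y + 2 = −4.5y + 6, so y = 8/29.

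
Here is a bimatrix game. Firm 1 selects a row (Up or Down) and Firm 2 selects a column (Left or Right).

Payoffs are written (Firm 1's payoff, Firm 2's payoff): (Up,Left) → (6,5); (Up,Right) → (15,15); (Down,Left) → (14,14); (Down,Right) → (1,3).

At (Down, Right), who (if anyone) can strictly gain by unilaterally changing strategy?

Firm 1 at (Down, Right) earns 1; deviating to Up yields 15 — a strict improvement.
Firm 2 earns 3; deviating to Left yields 14 — a strict improvement.
Both Firm 1 and Firm 2 have strictly profitable deviations.

Both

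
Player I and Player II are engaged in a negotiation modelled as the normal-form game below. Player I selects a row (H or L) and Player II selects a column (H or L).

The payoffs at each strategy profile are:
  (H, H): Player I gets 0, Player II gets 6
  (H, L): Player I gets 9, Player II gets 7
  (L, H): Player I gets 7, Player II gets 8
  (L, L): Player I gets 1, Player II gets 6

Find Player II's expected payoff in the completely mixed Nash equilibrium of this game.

20/3

First find p, the probability Player I plays H, from Player II's indifference between H and L: 6p + 8(1−p) = 7p + 6(1−p), giving p = 2/3.
Since Player II is indifferent in equilibrium, Player II's expected payoff equals the payoff from either column against (2/3, 1/3). Using H: 6(2/3) + 8(1/3) = 20/3.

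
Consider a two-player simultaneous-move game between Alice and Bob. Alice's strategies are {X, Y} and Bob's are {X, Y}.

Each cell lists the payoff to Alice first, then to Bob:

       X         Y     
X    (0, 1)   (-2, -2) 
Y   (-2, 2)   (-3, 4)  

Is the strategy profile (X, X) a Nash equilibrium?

Yes

At (X, X), Alice earns 0; switching to Y would give -2, so Alice has no profitable deviation.
Bob earns 1; switching to Y would give -2, so Bob has no profitable deviation.
Neither player can gain by a unilateral deviation, so this profile is a Nash equilibrium.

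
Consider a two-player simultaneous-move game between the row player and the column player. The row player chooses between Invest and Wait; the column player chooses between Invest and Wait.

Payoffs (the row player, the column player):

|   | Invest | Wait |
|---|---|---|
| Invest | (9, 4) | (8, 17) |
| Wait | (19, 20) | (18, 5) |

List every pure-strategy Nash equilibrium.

(Wait, Invest)

(Invest, Invest): the row player prefers Wait (19 > 9); the column player prefers Wait (17 > 4) — not an equilibrium.
(Invest, Wait): the row player prefers Wait (18 > 8) — not an equilibrium.
(Wait, Invest): the row player gets 19 ≥ 9 from Invest, and the column player gets 20 ≥ 5 from Wait — Nash equilibrium.
(Wait, Wait): the column player prefers Invest (20 > 5) — not an equilibrium.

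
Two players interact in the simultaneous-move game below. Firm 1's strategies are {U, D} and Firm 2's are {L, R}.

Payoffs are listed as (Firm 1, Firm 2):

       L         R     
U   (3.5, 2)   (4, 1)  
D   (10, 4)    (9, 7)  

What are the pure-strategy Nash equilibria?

(D, R)

(U, L): Firm 1 prefers D (10 > 3.5) — not an equilibrium.
(U, R): Firm 1 prefers D (9 > 4); Firm 2 prefers L (2 > 1) — not an equilibrium.
(D, L): Firm 2 prefers R (7 > 4) — not an equilibrium.
(D, R): Firm 1 gets 9 ≥ 4 from U, and Firm 2 gets 7 ≥ 4 from L — Nash equilibrium.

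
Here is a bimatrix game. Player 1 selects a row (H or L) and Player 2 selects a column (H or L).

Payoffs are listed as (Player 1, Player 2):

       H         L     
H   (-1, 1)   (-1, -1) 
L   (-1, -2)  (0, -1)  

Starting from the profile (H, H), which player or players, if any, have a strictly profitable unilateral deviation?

Player 1 at (H, H) earns -1; deviating to L yields -1 — not better.
Player 2 earns 1; deviating to L yields -1 — not better.
Neither player can strictly improve; the profile is a Nash equilibrium.

Neither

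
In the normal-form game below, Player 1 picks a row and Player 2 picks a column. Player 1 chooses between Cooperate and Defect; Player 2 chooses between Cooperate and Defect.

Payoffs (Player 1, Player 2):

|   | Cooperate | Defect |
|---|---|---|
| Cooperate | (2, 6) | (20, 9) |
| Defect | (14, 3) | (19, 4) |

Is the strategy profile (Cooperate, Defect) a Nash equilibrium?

Yes

At (Cooperate, Defect), Player 1 earns 20; switching to Defect would give 19, so Player 1 has no profitable deviation.
Player 2 earns 9; switching to Cooperate would give 6, so Player 2 has no profitable deviation.
Neither player can gain by a unilateral deviation, so this profile is a Nash equilibrium.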